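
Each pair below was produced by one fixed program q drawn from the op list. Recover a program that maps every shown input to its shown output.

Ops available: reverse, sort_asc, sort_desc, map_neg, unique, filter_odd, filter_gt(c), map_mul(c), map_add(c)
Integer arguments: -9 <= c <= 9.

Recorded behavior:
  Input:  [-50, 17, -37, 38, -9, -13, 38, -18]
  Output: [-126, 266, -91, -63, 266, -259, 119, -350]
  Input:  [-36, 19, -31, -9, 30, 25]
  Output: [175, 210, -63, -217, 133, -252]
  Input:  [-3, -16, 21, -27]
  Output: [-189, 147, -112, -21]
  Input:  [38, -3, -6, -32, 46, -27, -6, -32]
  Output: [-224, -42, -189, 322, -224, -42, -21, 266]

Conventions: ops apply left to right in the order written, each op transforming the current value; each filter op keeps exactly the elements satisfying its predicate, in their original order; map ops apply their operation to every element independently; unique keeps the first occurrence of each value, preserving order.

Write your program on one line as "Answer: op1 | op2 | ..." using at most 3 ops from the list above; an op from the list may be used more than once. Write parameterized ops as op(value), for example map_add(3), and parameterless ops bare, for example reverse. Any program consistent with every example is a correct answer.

map_mul(7) | reverse

Check, running the answer program on each example:
  [-50, 17, -37, 38, -9, -13, 38, -18] -> [-350, 119, -259, 266, -63, -91, 266, -126] -> [-126, 266, -91, -63, 266, -259, 119, -350]
  [-36, 19, -31, -9, 30, 25] -> [-252, 133, -217, -63, 210, 175] -> [175, 210, -63, -217, 133, -252]
  [-3, -16, 21, -27] -> [-21, -112, 147, -189] -> [-189, 147, -112, -21]
  [38, -3, -6, -32, 46, -27, -6, -32] -> [266, -21, -42, -224, 322, -189, -42, -224] -> [-224, -42, -189, 322, -224, -42, -21, 266]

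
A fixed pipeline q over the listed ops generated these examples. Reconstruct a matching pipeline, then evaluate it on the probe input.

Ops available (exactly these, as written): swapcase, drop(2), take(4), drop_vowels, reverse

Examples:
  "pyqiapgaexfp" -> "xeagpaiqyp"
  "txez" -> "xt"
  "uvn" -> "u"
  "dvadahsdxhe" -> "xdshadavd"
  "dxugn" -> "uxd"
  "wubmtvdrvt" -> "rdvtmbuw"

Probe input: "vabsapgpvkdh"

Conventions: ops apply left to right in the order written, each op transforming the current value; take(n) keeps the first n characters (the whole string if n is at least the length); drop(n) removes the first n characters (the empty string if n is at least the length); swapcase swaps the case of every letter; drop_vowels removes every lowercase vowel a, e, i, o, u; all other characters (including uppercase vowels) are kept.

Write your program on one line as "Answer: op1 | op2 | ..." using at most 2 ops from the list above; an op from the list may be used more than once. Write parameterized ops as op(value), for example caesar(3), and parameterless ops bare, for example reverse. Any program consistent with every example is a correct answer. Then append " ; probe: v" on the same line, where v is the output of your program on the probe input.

reverse | drop(2) ; probe: "kvpgpasbav"

Check, running the answer program on each example:
  "pyqiapgaexfp" -> "pfxeagpaiqyp" -> "xeagpaiqyp"
  "txez" -> "zext" -> "xt"
  "uvn" -> "nvu" -> "u"
  "dvadahsdxhe" -> "ehxdshadavd" -> "xdshadavd"
  "dxugn" -> "nguxd" -> "uxd"
  "wubmtvdrvt" -> "tvrdvtmbuw" -> "rdvtmbuw"
  probe: "vabsapgpvkdh" -> "hdkvpgpasbav" -> "kvpgpasbav"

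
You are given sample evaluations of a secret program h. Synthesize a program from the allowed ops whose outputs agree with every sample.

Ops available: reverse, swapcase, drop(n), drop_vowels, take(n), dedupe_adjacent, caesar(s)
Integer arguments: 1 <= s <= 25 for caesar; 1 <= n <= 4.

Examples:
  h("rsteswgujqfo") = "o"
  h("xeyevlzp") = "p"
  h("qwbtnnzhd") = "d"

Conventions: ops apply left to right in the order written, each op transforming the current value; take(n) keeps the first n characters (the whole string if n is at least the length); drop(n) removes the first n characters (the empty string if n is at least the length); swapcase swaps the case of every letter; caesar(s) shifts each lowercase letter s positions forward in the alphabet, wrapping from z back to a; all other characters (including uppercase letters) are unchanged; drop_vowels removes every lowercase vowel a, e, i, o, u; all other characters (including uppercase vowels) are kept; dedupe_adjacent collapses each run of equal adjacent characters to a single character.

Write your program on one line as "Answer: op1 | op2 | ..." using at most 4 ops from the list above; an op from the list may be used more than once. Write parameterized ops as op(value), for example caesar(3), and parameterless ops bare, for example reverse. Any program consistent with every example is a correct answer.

dedupe_adjacent | reverse | take(4) | take(1)

Check, running the answer program on each example:
  "rsteswgujqfo" -> "rsteswgujqfo" -> "ofqjugwsetsr" -> "ofqj" -> "o"
  "xeyevlzp" -> "xeyevlzp" -> "pzlveyex" -> "pzlv" -> "p"
  "qwbtnnzhd" -> "qwbtnzhd" -> "dhzntbwq" -> "dhzn" -> "d"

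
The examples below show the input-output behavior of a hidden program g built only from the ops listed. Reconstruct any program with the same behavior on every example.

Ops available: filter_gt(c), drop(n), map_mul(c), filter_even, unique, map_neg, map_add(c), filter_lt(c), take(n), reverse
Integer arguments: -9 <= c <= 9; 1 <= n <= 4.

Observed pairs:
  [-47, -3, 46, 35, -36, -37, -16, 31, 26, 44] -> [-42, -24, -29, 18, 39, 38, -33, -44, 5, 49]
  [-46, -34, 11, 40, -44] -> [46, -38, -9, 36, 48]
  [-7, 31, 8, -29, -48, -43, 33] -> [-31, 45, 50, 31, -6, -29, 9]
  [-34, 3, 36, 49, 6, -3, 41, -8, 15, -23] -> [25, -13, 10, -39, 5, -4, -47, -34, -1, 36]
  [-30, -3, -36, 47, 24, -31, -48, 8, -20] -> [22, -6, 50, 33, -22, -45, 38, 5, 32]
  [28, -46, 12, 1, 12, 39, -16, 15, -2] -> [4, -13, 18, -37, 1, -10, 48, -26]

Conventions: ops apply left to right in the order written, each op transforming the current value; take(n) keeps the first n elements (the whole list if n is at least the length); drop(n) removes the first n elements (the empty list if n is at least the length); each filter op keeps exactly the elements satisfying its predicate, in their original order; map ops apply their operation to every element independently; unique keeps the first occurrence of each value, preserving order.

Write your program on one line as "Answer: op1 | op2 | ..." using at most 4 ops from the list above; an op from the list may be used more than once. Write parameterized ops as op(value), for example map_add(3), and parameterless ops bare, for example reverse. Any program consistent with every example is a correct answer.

unique | map_add(-2) | reverse | map_neg

Check, running the answer program on each example:
  [-47, -3, 46, 35, -36, -37, -16, 31, 26, 44] -> [-47, -3, 46, 35, -36, -37, -16, 31, 26, 44] -> [-49, -5, 44, 33, -38, -39, -18, 29, 24, 42] -> [42, 24, 29, -18, -39, -38, 33, 44, -5, -49] -> [-42, -24, -29, 18, 39, 38, -33, -44, 5, 49]
  [-46, -34, 11, 40, -44] -> [-46, -34, 11, 40, -44] -> [-48, -36, 9, 38, -46] -> [-46, 38, 9, -36, -48] -> [46, -38, -9, 36, 48]
  [-7, 31, 8, -29, -48, -43, 33] -> [-7, 31, 8, -29, -48, -43, 33] -> [-9, 29, 6, -31, -50, -45, 31] -> [31, -45, -50, -31, 6, 29, -9] -> [-31, 45, 50, 31, -6, -29, 9]
  [-34, 3, 36, 49, 6, -3, 41, -8, 15, -23] -> [-34, 3, 36, 49, 6, -3, 41, -8, 15, -23] -> [-36, 1, 34, 47, 4, -5, 39, -10, 13, -25] -> [-25, 13, -10, 39, -5, 4, 47, 34, 1, -36] -> [25, -13, 10, -39, 5, -4, -47, -34, -1, 36]
  [-30, -3, -36, 47, 24, -31, -48, 8, -20] -> [-30, -3, -36, 47, 24, -31, -48, 8, -20] -> [-32, -5, -38, 45, 22, -33, -50, 6, -22] -> [-22, 6, -50, -33, 22, 45, -38, -5, -32] -> [22, -6, 50, 33, -22, -45, 38, 5, 32]
  [28, -46, 12, 1, 12, 39, -16, 15, -2] -> [28, -46, 12, 1, 39, -16, 15, -2] -> [26, -48, 10, -1, 37, -18, 13, -4] -> [-4, 13, -18, 37, -1, 10, -48, 26] -> [4, -13, 18, -37, 1, -10, 48, -26]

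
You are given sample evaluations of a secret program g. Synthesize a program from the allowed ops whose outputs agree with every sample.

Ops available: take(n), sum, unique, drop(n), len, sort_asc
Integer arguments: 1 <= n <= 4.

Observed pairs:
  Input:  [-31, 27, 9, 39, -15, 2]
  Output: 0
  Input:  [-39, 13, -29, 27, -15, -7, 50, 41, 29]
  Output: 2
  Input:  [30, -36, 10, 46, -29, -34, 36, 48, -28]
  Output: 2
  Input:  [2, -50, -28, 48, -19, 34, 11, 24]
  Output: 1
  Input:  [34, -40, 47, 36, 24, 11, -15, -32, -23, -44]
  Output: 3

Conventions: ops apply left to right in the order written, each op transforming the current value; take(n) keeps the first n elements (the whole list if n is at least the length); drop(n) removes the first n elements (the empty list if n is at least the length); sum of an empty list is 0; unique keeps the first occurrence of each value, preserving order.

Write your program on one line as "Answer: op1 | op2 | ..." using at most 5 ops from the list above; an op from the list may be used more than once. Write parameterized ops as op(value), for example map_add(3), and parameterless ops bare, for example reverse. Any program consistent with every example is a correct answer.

sort_asc | drop(4) | drop(3) | len

Check, running the answer program on each example:
  [-31, 27, 9, 39, -15, 2] -> [-31, -15, 2, 9, 27, 39] -> [27, 39] -> [] -> 0
  [-39, 13, -29, 27, -15, -7, 50, 41, 29] -> [-39, -29, -15, -7, 13, 27, 29, 41, 50] -> [13, 27, 29, 41, 50] -> [41, 50] -> 2
  [30, -36, 10, 46, -29, -34, 36, 48, -28] -> [-36, -34, -29, -28, 10, 30, 36, 46, 48] -> [10, 30, 36, 46, 48] -> [46, 48] -> 2
  [2, -50, -28, 48, -19, 34, 11, 24] -> [-50, -28, -19, 2, 11, 24, 34, 48] -> [11, 24, 34, 48] -> [48] -> 1
  [34, -40, 47, 36, 24, 11, -15, -32, -23, -44] -> [-44, -40, -32, -23, -15, 11, 24, 34, 36, 47] -> [-15, 11, 24, 34, 36, 47] -> [34, 36, 47] -> 3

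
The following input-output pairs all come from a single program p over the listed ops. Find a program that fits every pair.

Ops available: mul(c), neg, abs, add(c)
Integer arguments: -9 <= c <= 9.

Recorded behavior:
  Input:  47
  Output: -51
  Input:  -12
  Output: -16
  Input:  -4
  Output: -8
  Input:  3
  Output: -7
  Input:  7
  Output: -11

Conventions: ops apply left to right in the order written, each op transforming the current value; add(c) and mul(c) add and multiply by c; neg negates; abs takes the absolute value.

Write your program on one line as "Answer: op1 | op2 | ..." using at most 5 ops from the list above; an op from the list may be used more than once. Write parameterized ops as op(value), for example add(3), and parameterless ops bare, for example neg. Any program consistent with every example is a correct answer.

abs | add(-1) | neg | add(-5)

Check, running the answer program on each example:
  47 -> 47 -> 46 -> -46 -> -51
  -12 -> 12 -> 11 -> -11 -> -16
  -4 -> 4 -> 3 -> -3 -> -8
  3 -> 3 -> 2 -> -2 -> -7
  7 -> 7 -> 6 -> -6 -> -11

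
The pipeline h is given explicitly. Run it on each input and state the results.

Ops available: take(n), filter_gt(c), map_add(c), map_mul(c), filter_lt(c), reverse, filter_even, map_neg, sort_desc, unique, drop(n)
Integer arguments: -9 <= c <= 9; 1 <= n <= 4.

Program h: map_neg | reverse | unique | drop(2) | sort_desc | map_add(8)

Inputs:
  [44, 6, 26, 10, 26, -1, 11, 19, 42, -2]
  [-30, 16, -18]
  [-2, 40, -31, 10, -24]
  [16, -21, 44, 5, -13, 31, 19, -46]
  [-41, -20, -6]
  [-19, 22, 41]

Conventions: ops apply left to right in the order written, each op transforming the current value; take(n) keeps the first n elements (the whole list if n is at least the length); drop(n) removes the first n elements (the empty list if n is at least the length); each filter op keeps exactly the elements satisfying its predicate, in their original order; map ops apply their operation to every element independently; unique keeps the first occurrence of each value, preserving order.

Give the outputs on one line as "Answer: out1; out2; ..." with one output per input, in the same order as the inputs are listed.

Execution, op by op:
  [44, 6, 26, 10, 26, -1, 11, 19, 42, -2] -> [-44, -6, -26, -10, -26, 1, -11, -19, -42, 2] -> [2, -42, -19, -11, 1, -26, -10, -26, -6, -44] -> [2, -42, -19, -11, 1, -26, -10, -6, -44] -> [-19, -11, 1, -26, -10, -6, -44] -> [1, -6, -10, -11, -19, -26, -44] -> [9, 2, -2, -3, -11, -18, -36]
  [-30, 16, -18] -> [30, -16, 18] -> [18, -16, 30] -> [18, -16, 30] -> [30] -> [30] -> [38]
  [-2, 40, -31, 10, -24] -> [2, -40, 31, -10, 24] -> [24, -10, 31, -40, 2] -> [24, -10, 31, -40, 2] -> [31, -40, 2] -> [31, 2, -40] -> [39, 10, -32]
  [16, -21, 44, 5, -13, 31, 19, -46] -> [-16, 21, -44, -5, 13, -31, -19, 46] -> [46, -19, -31, 13, -5, -44, 21, -16] -> [46, -19, -31, 13, -5, -44, 21, -16] -> [-31, 13, -5, -44, 21, -16] -> [21, 13, -5, -16, -31, -44] -> [29, 21, 3, -8, -23, -36]
  [-41, -20, -6] -> [41, 20, 6] -> [6, 20, 41] -> [6, 20, 41] -> [41] -> [41] -> [49]
  [-19, 22, 41] -> [19, -22, -41] -> [-41, -22, 19] -> [-41, -22, 19] -> [19] -> [19] -> [27]

[9, 2, -2, -3, -11, -18, -36]; [38]; [39, 10, -32]; [29, 21, 3, -8, -23, -36]; [49]; [27]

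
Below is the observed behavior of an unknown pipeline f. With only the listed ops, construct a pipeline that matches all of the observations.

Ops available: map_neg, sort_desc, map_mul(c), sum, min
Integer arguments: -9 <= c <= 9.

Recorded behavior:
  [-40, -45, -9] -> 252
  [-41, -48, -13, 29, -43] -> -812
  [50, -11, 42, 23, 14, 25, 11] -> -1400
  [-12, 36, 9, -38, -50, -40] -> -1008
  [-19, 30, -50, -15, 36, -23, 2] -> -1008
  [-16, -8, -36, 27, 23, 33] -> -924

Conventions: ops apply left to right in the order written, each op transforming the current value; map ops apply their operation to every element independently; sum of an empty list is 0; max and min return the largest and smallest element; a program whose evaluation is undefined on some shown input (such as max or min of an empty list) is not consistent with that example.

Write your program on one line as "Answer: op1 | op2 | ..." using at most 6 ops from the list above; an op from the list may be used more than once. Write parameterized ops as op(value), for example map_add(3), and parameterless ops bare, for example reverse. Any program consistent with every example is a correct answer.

map_neg | sort_desc | map_mul(4) | map_mul(7) | min

Check, running the answer program on each example:
  [-40, -45, -9] -> [40, 45, 9] -> [45, 40, 9] -> [180, 160, 36] -> [1260, 1120, 252] -> 252
  [-41, -48, -13, 29, -43] -> [41, 48, 13, -29, 43] -> [48, 43, 41, 13, -29] -> [192, 172, 164, 52, -116] -> [1344, 1204, 1148, 364, -812] -> -812
  [50, -11, 42, 23, 14, 25, 11] -> [-50, 11, -42, -23, -14, -25, -11] -> [11, -11, -14, -23, -25, -42, -50] -> [44, -44, -56, -92, -100, -168, -200] -> [308, -308, -392, -644, -700, -1176, -1400] -> -1400
  [-12, 36, 9, -38, -50, -40] -> [12, -36, -9, 38, 50, 40] -> [50, 40, 38, 12, -9, -36] -> [200, 160, 152, 48, -36, -144] -> [1400, 1120, 1064, 336, -252, -1008] -> -1008
  [-19, 30, -50, -15, 36, -23, 2] -> [19, -30, 50, 15, -36, 23, -2] -> [50, 23, 19, 15, -2, -30, -36] -> [200, 92, 76, 60, -8, -120, -144] -> [1400, 644, 532, 420, -56, -840, -1008] -> -1008
  [-16, -8, -36, 27, 23, 33] -> [16, 8, 36, -27, -23, -33] -> [36, 16, 8, -23, -27, -33] -> [144, 64, 32, -92, -108, -132] -> [1008, 448, 224, -644, -756, -924] -> -924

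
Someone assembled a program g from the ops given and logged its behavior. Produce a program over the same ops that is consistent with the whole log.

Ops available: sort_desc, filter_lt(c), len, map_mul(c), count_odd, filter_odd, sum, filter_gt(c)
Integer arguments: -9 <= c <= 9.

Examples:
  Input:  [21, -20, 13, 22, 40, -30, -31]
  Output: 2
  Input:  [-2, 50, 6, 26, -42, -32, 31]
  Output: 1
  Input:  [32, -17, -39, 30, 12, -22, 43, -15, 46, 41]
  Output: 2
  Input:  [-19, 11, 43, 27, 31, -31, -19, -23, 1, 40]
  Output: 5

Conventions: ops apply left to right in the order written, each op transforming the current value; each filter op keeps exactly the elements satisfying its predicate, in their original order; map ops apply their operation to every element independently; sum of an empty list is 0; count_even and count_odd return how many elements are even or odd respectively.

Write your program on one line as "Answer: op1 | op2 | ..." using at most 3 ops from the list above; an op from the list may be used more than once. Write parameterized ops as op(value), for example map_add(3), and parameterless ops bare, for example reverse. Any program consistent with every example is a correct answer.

filter_gt(-8) | filter_gt(-1) | count_odd

Check, running the answer program on each example:
  [21, -20, 13, 22, 40, -30, -31] -> [21, 13, 22, 40] -> [21, 13, 22, 40] -> 2
  [-2, 50, 6, 26, -42, -32, 31] -> [-2, 50, 6, 26, 31] -> [50, 6, 26, 31] -> 1
  [32, -17, -39, 30, 12, -22, 43, -15, 46, 41] -> [32, 30, 12, 43, 46, 41] -> [32, 30, 12, 43, 46, 41] -> 2
  [-19, 11, 43, 27, 31, -31, -19, -23, 1, 40] -> [11, 43, 27, 31, 1, 40] -> [11, 43, 27, 31, 1, 40] -> 5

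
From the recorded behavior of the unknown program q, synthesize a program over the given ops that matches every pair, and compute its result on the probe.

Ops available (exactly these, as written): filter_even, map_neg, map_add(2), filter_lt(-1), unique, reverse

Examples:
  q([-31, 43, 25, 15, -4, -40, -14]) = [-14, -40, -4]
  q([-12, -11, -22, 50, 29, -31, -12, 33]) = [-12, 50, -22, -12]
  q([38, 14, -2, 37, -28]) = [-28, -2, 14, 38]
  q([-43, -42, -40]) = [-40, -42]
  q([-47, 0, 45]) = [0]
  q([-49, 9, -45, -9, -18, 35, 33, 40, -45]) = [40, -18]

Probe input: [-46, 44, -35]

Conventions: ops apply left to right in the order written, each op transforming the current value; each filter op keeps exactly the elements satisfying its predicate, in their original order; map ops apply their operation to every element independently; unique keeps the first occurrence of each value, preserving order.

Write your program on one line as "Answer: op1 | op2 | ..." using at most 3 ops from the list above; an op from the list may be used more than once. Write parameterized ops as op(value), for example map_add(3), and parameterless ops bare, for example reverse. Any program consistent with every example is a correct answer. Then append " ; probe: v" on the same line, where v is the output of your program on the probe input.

reverse | filter_even ; probe: [44, -46]

Check, running the answer program on each example:
  [-31, 43, 25, 15, -4, -40, -14] -> [-14, -40, -4, 15, 25, 43, -31] -> [-14, -40, -4]
  [-12, -11, -22, 50, 29, -31, -12, 33] -> [33, -12, -31, 29, 50, -22, -11, -12] -> [-12, 50, -22, -12]
  [38, 14, -2, 37, -28] -> [-28, 37, -2, 14, 38] -> [-28, -2, 14, 38]
  [-43, -42, -40] -> [-40, -42, -43] -> [-40, -42]
  [-47, 0, 45] -> [45, 0, -47] -> [0]
  [-49, 9, -45, -9, -18, 35, 33, 40, -45] -> [-45, 40, 33, 35, -18, -9, -45, 9, -49] -> [40, -18]
  probe: [-46, 44, -35] -> [-35, 44, -46] -> [44, -46]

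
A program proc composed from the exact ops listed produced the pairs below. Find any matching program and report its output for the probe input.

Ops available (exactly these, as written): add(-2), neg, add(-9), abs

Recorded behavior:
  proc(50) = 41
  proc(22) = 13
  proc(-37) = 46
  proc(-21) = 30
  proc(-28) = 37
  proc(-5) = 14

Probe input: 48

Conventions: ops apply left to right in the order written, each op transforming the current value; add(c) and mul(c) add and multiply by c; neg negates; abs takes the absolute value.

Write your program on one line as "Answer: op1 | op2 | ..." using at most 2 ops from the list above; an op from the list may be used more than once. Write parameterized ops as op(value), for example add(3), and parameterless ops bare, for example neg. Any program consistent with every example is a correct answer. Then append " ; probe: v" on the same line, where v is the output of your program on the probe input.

add(-9) | abs ; probe: 39

Check, running the answer program on each example:
  50 -> 41 -> 41
  22 -> 13 -> 13
  -37 -> -46 -> 46
  -21 -> -30 -> 30
  -28 -> -37 -> 37
  -5 -> -14 -> 14
  probe: 48 -> 39 -> 39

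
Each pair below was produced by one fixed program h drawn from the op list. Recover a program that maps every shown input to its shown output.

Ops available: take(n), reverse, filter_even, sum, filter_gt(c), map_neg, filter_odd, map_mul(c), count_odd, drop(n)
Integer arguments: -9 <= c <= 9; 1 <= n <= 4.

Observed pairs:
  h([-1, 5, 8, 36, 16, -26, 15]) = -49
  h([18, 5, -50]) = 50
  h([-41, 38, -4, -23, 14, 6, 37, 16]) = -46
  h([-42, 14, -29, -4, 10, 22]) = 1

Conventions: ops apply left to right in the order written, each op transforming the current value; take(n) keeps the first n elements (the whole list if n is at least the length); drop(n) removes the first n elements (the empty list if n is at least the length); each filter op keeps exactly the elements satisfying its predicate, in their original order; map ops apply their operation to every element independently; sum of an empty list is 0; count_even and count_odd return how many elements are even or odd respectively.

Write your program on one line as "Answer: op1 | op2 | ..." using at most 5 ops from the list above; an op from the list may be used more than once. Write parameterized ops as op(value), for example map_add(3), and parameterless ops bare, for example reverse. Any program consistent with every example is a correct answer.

map_neg | drop(2) | reverse | sum

Check, running the answer program on each example:
  [-1, 5, 8, 36, 16, -26, 15] -> [1, -5, -8, -36, -16, 26, -15] -> [-8, -36, -16, 26, -15] -> [-15, 26, -16, -36, -8] -> -49
  [18, 5, -50] -> [-18, -5, 50] -> [50] -> [50] -> 50
  [-41, 38, -4, -23, 14, 6, 37, 16] -> [41, -38, 4, 23, -14, -6, -37, -16] -> [4, 23, -14, -6, -37, -16] -> [-16, -37, -6, -14, 23, 4] -> -46
  [-42, 14, -29, -4, 10, 22] -> [42, -14, 29, 4, -10, -22] -> [29, 4, -10, -22] -> [-22, -10, 4, 29] -> 1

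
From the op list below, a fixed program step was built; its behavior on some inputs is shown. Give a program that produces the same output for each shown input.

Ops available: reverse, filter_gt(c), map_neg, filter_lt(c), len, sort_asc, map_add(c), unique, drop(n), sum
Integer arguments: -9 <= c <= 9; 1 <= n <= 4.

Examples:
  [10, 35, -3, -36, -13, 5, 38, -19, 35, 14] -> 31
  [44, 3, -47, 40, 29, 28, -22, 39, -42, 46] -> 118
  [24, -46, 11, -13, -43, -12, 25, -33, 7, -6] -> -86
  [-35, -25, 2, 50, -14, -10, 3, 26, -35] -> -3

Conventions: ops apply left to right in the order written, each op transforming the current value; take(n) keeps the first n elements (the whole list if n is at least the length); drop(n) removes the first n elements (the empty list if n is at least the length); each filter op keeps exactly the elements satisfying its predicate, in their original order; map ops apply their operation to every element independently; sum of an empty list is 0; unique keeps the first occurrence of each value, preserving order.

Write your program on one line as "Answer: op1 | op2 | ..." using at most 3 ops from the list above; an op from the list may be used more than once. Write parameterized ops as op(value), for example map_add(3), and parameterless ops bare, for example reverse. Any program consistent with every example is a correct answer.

reverse | unique | sum

Check, running the answer program on each example:
  [10, 35, -3, -36, -13, 5, 38, -19, 35, 14] -> [14, 35, -19, 38, 5, -13, -36, -3, 35, 10] -> [14, 35, -19, 38, 5, -13, -36, -3, 10] -> 31
  [44, 3, -47, 40, 29, 28, -22, 39, -42, 46] -> [46, -42, 39, -22, 28, 29, 40, -47, 3, 44] -> [46, -42, 39, -22, 28, 29, 40, -47, 3, 44] -> 118
  [24, -46, 11, -13, -43, -12, 25, -33, 7, -6] -> [-6, 7, -33, 25, -12, -43, -13, 11, -46, 24] -> [-6, 7, -33, 25, -12, -43, -13, 11, -46, 24] -> -86
  [-35, -25, 2, 50, -14, -10, 3, 26, -35] -> [-35, 26, 3, -10, -14, 50, 2, -25, -35] -> [-35, 26, 3, -10, -14, 50, 2, -25] -> -3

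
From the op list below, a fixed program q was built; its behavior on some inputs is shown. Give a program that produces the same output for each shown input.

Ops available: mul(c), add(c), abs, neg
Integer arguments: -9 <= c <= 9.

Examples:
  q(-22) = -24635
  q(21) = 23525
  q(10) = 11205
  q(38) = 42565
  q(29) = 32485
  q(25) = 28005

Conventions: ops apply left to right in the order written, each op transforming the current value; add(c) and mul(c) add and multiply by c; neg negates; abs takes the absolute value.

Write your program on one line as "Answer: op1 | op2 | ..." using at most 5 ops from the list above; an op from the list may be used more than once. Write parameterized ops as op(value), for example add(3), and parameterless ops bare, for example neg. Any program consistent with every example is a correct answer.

mul(-8) | mul(4) | mul(7) | add(-1) | mul(-5)

Check, running the answer program on each example:
  -22 -> 176 -> 704 -> 4928 -> 4927 -> -24635
  21 -> -168 -> -672 -> -4704 -> -4705 -> 23525
  10 -> -80 -> -320 -> -2240 -> -2241 -> 11205
  38 -> -304 -> -1216 -> -8512 -> -8513 -> 42565
  29 -> -232 -> -928 -> -6496 -> -6497 -> 32485
  25 -> -200 -> -800 -> -5600 -> -5601 -> 28005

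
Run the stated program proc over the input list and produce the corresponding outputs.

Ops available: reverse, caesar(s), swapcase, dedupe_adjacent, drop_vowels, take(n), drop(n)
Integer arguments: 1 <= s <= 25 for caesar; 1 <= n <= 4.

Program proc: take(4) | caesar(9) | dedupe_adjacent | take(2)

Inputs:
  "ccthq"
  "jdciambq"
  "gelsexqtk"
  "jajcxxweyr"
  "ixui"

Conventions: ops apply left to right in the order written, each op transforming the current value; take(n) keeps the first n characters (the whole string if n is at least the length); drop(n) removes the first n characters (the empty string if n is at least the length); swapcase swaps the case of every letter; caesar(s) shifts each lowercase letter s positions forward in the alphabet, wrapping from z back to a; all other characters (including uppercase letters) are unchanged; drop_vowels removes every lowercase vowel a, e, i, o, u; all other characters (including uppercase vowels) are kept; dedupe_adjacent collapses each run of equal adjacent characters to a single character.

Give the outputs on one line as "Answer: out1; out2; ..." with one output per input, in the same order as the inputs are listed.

Execution, op by op:
  "ccthq" -> "ccth" -> "llcq" -> "lcq" -> "lc"
  "jdciambq" -> "jdci" -> "smlr" -> "smlr" -> "sm"
  "gelsexqtk" -> "gels" -> "pnub" -> "pnub" -> "pn"
  "jajcxxweyr" -> "jajc" -> "sjsl" -> "sjsl" -> "sj"
  "ixui" -> "ixui" -> "rgdr" -> "rgdr" -> "rg"

"lc"; "sm"; "pn"; "sj"; "rg"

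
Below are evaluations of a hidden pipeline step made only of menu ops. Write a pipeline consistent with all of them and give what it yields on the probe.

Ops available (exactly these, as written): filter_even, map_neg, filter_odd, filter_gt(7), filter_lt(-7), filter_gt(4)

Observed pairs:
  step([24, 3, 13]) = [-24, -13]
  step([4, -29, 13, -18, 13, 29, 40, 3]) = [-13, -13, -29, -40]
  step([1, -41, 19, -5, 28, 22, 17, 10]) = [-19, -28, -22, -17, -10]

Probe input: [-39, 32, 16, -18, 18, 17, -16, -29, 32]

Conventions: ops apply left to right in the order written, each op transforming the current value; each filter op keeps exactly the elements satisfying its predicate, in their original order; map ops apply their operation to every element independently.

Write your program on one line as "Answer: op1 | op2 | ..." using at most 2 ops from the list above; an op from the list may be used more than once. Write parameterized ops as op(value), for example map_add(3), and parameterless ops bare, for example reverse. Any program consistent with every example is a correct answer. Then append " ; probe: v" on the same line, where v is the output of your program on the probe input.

filter_gt(7) | map_neg ; probe: [-32, -16, -18, -17, -32]

Check, running the answer program on each example:
  [24, 3, 13] -> [24, 13] -> [-24, -13]
  [4, -29, 13, -18, 13, 29, 40, 3] -> [13, 13, 29, 40] -> [-13, -13, -29, -40]
  [1, -41, 19, -5, 28, 22, 17, 10] -> [19, 28, 22, 17, 10] -> [-19, -28, -22, -17, -10]
  probe: [-39, 32, 16, -18, 18, 17, -16, -29, 32] -> [32, 16, 18, 17, 32] -> [-32, -16, -18, -17, -32]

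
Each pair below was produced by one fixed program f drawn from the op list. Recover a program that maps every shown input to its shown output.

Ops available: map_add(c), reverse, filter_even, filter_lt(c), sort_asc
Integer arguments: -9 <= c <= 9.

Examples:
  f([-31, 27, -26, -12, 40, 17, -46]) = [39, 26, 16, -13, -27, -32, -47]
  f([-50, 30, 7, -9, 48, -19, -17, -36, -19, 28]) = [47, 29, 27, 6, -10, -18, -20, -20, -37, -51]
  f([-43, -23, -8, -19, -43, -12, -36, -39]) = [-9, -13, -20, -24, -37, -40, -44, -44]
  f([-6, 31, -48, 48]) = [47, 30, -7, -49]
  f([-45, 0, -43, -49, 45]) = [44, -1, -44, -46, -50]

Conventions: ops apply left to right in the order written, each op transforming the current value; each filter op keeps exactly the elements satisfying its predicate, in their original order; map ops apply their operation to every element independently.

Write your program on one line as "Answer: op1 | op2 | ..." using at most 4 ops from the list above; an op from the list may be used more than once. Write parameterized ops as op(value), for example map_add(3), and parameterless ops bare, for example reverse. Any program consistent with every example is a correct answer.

reverse | sort_asc | map_add(-1) | reverse

Check, running the answer program on each example:
  [-31, 27, -26, -12, 40, 17, -46] -> [-46, 17, 40, -12, -26, 27, -31] -> [-46, -31, -26, -12, 17, 27, 40] -> [-47, -32, -27, -13, 16, 26, 39] -> [39, 26, 16, -13, -27, -32, -47]
  [-50, 30, 7, -9, 48, -19, -17, -36, -19, 28] -> [28, -19, -36, -17, -19, 48, -9, 7, 30, -50] -> [-50, -36, -19, -19, -17, -9, 7, 28, 30, 48] -> [-51, -37, -20, -20, -18, -10, 6, 27, 29, 47] -> [47, 29, 27, 6, -10, -18, -20, -20, -37, -51]
  [-43, -23, -8, -19, -43, -12, -36, -39] -> [-39, -36, -12, -43, -19, -8, -23, -43] -> [-43, -43, -39, -36, -23, -19, -12, -8] -> [-44, -44, -40, -37, -24, -20, -13, -9] -> [-9, -13, -20, -24, -37, -40, -44, -44]
  [-6, 31, -48, 48] -> [48, -48, 31, -6] -> [-48, -6, 31, 48] -> [-49, -7, 30, 47] -> [47, 30, -7, -49]
  [-45, 0, -43, -49, 45] -> [45, -49, -43, 0, -45] -> [-49, -45, -43, 0, 45] -> [-50, -46, -44, -1, 44] -> [44, -1, -44, -46, -50]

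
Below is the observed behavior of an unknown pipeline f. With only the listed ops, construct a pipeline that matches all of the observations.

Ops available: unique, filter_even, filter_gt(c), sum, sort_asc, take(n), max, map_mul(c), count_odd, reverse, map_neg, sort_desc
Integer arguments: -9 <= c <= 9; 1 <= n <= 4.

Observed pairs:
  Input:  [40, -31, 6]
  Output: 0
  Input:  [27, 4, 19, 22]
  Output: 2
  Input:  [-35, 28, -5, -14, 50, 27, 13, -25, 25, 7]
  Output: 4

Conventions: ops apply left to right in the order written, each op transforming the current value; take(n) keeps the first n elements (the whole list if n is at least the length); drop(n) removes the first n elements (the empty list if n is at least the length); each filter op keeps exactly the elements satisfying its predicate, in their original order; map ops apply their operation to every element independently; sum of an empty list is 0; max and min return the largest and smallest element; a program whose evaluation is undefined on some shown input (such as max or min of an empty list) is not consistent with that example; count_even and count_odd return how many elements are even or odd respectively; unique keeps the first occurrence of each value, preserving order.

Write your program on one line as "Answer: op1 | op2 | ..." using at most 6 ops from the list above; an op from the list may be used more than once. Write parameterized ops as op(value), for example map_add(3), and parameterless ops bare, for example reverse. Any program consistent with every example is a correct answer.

reverse | filter_gt(-1) | map_mul(-5) | sort_desc | map_mul(-7) | count_odd

Check, running the answer program on each example:
  [40, -31, 6] -> [6, -31, 40] -> [6, 40] -> [-30, -200] -> [-30, -200] -> [210, 1400] -> 0
  [27, 4, 19, 22] -> [22, 19, 4, 27] -> [22, 19, 4, 27] -> [-110, -95, -20, -135] -> [-20, -95, -110, -135] -> [140, 665, 770, 945] -> 2
  [-35, 28, -5, -14, 50, 27, 13, -25, 25, 7] -> [7, 25, -25, 13, 27, 50, -14, -5, 28, -35] -> [7, 25, 13, 27, 50, 28] -> [-35, -125, -65, -135, -250, -140] -> [-35, -65, -125, -135, -140, -250] -> [245, 455, 875, 945, 980, 1750] -> 4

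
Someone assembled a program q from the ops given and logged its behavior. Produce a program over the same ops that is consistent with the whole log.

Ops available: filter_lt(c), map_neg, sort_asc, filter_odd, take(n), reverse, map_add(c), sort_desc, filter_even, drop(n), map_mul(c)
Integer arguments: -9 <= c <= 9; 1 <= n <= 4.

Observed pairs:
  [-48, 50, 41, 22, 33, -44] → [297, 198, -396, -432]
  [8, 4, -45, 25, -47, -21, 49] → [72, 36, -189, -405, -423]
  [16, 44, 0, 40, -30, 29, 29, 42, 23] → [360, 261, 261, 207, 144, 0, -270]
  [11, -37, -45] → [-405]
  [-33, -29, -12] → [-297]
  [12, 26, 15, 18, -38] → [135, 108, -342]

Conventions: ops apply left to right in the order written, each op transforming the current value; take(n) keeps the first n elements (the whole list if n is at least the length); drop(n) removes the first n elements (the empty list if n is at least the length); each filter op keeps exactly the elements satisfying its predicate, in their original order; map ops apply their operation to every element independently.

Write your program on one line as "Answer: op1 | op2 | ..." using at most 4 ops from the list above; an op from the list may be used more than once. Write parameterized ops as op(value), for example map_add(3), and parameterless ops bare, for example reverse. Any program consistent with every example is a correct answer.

map_mul(-9) | map_neg | sort_desc | drop(2)

Check, running the answer program on each example:
  [-48, 50, 41, 22, 33, -44] -> [432, -450, -369, -198, -297, 396] -> [-432, 450, 369, 198, 297, -396] -> [450, 369, 297, 198, -396, -432] -> [297, 198, -396, -432]
  [8, 4, -45, 25, -47, -21, 49] -> [-72, -36, 405, -225, 423, 189, -441] -> [72, 36, -405, 225, -423, -189, 441] -> [441, 225, 72, 36, -189, -405, -423] -> [72, 36, -189, -405, -423]
  [16, 44, 0, 40, -30, 29, 29, 42, 23] -> [-144, -396, 0, -360, 270, -261, -261, -378, -207] -> [144, 396, 0, 360, -270, 261, 261, 378, 207] -> [396, 378, 360, 261, 261, 207, 144, 0, -270] -> [360, 261, 261, 207, 144, 0, -270]
  [11, -37, -45] -> [-99, 333, 405] -> [99, -333, -405] -> [99, -333, -405] -> [-405]
  [-33, -29, -12] -> [297, 261, 108] -> [-297, -261, -108] -> [-108, -261, -297] -> [-297]
  [12, 26, 15, 18, -38] -> [-108, -234, -135, -162, 342] -> [108, 234, 135, 162, -342] -> [234, 162, 135, 108, -342] -> [135, 108, -342]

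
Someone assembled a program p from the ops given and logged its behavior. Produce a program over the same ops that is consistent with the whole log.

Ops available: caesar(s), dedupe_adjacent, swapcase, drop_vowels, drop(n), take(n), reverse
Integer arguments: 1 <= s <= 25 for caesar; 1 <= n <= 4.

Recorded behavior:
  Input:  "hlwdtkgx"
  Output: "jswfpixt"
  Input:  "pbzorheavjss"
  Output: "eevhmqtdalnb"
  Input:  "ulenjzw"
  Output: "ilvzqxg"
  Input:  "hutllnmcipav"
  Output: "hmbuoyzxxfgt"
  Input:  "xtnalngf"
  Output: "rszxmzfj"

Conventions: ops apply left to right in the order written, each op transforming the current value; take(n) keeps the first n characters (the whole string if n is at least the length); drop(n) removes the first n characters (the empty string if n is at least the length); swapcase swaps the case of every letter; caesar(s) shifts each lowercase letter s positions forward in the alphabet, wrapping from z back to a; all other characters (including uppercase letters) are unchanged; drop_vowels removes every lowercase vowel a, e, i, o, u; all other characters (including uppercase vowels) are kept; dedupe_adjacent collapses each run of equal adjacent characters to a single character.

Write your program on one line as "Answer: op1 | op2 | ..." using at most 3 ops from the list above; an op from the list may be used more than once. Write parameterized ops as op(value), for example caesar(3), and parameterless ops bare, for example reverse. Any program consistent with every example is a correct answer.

reverse | caesar(12)

Check, running the answer program on each example:
  "hlwdtkgx" -> "xgktdwlh" -> "jswfpixt"
  "pbzorheavjss" -> "ssjvaehrozbp" -> "eevhmqtdalnb"
  "ulenjzw" -> "wzjnelu" -> "ilvzqxg"
  "hutllnmcipav" -> "vapicmnlltuh" -> "hmbuoyzxxfgt"
  "xtnalngf" -> "fgnlantx" -> "rszxmzfj"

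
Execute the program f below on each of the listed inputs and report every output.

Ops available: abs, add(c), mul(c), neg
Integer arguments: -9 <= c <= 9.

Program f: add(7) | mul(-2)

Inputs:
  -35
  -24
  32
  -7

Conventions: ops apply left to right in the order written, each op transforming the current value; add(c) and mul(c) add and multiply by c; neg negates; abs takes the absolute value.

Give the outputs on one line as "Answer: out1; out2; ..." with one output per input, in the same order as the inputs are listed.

Execution, op by op:
  -35 -> -28 -> 56
  -24 -> -17 -> 34
  32 -> 39 -> -78
  -7 -> 0 -> 0

56; 34; -78; 0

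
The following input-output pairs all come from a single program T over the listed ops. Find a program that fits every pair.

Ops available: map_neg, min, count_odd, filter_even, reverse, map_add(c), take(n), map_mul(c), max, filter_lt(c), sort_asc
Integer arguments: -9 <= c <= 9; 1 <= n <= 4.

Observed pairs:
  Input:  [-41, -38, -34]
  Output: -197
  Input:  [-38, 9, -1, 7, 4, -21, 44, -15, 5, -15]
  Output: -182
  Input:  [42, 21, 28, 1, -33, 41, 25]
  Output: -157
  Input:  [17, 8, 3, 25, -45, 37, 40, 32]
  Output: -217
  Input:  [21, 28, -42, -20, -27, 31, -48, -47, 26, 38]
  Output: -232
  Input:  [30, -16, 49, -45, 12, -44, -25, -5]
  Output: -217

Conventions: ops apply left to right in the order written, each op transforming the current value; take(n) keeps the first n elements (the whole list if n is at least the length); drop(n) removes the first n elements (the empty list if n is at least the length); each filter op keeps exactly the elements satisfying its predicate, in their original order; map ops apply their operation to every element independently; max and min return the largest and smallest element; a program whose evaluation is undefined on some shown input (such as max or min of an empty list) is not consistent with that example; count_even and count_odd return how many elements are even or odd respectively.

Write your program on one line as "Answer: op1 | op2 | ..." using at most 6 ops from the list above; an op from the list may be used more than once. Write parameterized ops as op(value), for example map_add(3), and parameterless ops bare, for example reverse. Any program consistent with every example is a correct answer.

map_neg | map_mul(5) | map_neg | map_add(8) | min

Check, running the answer program on each example:
  [-41, -38, -34] -> [41, 38, 34] -> [205, 190, 170] -> [-205, -190, -170] -> [-197, -182, -162] -> -197
  [-38, 9, -1, 7, 4, -21, 44, -15, 5, -15] -> [38, -9, 1, -7, -4, 21, -44, 15, -5, 15] -> [190, -45, 5, -35, -20, 105, -220, 75, -25, 75] -> [-190, 45, -5, 35, 20, -105, 220, -75, 25, -75] -> [-182, 53, 3, 43, 28, -97, 228, -67, 33, -67] -> -182
  [42, 21, 28, 1, -33, 41, 25] -> [-42, -21, -28, -1, 33, -41, -25] -> [-210, -105, -140, -5, 165, -205, -125] -> [210, 105, 140, 5, -165, 205, 125] -> [218, 113, 148, 13, -157, 213, 133] -> -157
  [17, 8, 3, 25, -45, 37, 40, 32] -> [-17, -8, -3, -25, 45, -37, -40, -32] -> [-85, -40, -15, -125, 225, -185, -200, -160] -> [85, 40, 15, 125, -225, 185, 200, 160] -> [93, 48, 23, 133, -217, 193, 208, 168] -> -217
  [21, 28, -42, -20, -27, 31, -48, -47, 26, 38] -> [-21, -28, 42, 20, 27, -31, 48, 47, -26, -38] -> [-105, -140, 210, 100, 135, -155, 240, 235, -130, -190] -> [105, 140, -210, -100, -135, 155, -240, -235, 130, 190] -> [113, 148, -202, -92, -127, 163, -232, -227, 138, 198] -> -232
  [30, -16, 49, -45, 12, -44, -25, -5] -> [-30, 16, -49, 45, -12, 44, 25, 5] -> [-150, 80, -245, 225, -60, 220, 125, 25] -> [150, -80, 245, -225, 60, -220, -125, -25] -> [158, -72, 253, -217, 68, -212, -117, -17] -> -217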